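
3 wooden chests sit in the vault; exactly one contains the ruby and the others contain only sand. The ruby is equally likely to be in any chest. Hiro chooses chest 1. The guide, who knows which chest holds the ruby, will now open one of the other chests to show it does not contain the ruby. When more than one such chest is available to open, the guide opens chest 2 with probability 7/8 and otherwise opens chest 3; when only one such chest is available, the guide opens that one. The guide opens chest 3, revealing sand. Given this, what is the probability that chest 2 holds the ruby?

8/9

Condition on the true location of the ruby.
If it is in chest 1 (prior 1/3): chest 2 is available but not opened, probability 1/8; weight (1/3)·(1/8) = 1/24.
If it is in chest 2 (prior 1/3): only chest 3 is available, probability 1; weight (1/3)·1 = 1/3.
If it is in chest 3 (prior 1/3): the guide opened chest 3, so this case is ruled out; weight (1/3)·0 = 0.
The weights sum to 3/8.
So P(the ruby in chest 2 | the guide opened chest 3) = (1/3) / (3/8) = 8/9.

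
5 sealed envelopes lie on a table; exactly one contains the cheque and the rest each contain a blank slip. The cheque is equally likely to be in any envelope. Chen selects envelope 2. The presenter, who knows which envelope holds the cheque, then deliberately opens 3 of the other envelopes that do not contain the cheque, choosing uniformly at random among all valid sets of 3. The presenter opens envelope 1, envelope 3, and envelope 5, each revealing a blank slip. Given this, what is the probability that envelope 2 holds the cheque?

Consider each possible location of the cheque in turn.
If it is in any of envelopes 1, 3, and 5 (prior 1/5 each): that envelope was opened and seen not to hold the prize — ruled out; weight (1/5)·0 = 0 each.
If it is in envelope 2 (prior 1/5): the presenter has 4 equally likely choices, so probability 1/4; weight (1/5)·(1/4) = 1/20.
If it is in envelope 4 (prior 1/5): the presenter has no choice, probability 1; weight (1/5)·1 = 1/5.
The weights sum to 1/4.
So P(the cheque in envelope 2 | the presenter opened envelope 1, envelope 3, and envelope 5) = (1/20) / (1/4) = 1/5.

1/5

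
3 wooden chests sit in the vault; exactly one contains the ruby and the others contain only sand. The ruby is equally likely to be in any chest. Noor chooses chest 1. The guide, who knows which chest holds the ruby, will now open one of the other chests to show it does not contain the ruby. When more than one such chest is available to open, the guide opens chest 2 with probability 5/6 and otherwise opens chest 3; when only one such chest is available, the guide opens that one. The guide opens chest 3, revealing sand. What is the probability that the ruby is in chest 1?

1/7

Condition on the true location of the ruby.
If it is in chest 1 (prior 1/3): chest 2 is available but not opened, probability 1/6; weight (1/3)·(1/6) = 1/18.
If it is in chest 2 (prior 1/3): only chest 3 is available, probability 1; weight (1/3)·1 = 1/3.
If it is in chest 3 (prior 1/3): the guide opened chest 3, so this case is ruled out; weight (1/3)·0 = 0.
The weights sum to 7/18.
So P(the ruby in chest 1 | the guide opened chest 3) = (1/18) / (7/18) = 1/7.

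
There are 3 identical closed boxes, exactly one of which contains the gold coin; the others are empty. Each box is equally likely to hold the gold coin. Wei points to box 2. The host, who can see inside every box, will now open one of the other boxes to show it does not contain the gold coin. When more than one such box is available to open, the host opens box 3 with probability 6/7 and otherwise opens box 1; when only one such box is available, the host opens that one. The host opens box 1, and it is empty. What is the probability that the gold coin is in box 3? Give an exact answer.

Apply Bayes' rule, conditioning on where the gold coin actually is.
If it is in box 1 (prior 1/3): the host opened box 1, so this case is ruled out; weight (1/3)·0 = 0.
If it is in box 2 (prior 1/3): box 3 is available but not opened, probability 1/7; weight (1/3)·(1/7) = 1/21.
If it is in box 3 (prior 1/3): only box 1 is available, probability 1; weight (1/3)·1 = 1/3.
The weights sum to 8/21.
So P(the gold coin in box 3 | the host opened box 1) = (1/3) / (8/21) = 7/8.

7/8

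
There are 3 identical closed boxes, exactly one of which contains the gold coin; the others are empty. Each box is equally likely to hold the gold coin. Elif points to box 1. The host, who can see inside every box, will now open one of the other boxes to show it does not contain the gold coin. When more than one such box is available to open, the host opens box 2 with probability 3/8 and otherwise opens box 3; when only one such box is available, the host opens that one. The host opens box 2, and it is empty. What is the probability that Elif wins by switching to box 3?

Consider each possible location of the gold coin in turn.
If it is in box 1 (prior 1/3): box 2 is available, opened with probability 3/8; weight (1/3)·(3/8) = 1/8.
If it is in box 2 (prior 1/3): the host opened box 2, so this case is ruled out; weight (1/3)·0 = 0.
If it is in box 3 (prior 1/3): only box 2 is available, probability 1; weight (1/3)·1 = 1/3.
The weights sum to 11/24.
So P(the gold coin in box 3 | the host opened box 2) = (1/3) / (11/24) = 8/11.

8/11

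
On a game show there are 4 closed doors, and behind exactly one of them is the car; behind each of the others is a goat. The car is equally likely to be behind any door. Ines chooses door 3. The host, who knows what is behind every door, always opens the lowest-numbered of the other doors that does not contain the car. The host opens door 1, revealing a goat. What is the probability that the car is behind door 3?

Consider each possible location of the car in turn.
If it is behind door 1 (prior 1/4): the host opened door 1, so this case is ruled out; weight (1/4)·0 = 0.
If it is behind any of doors 2, 3, and 4 (prior 1/4 each): door 1 is the lowest-numbered option available, probability 1; weight (1/4)·1 = 1/4 each.
The weights sum to 3/4.
So P(the car behind door 3 | the host opened door 1) = (1/4) / (3/4) = 1/3.

1/3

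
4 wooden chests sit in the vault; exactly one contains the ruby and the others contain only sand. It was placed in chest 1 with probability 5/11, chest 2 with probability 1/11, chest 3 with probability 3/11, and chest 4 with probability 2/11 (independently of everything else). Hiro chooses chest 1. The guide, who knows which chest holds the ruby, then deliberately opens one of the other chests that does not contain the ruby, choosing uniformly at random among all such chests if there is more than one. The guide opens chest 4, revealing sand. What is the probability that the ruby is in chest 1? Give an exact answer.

Apply Bayes' rule, conditioning on where the ruby actually is.
If it is in chest 1 (prior 5/11): the guide has 3 equally likely choices, so probability 1/3; weight (5/11)·(1/3) = 5/33.
If it is in chest 2 (prior 1/11): the guide has 2 equally likely choices, so probability 1/2; weight (1/11)·(1/2) = 1/22.
If it is in chest 3 (prior 3/11): the guide has 2 equally likely choices, so probability 1/2; weight (3/11)·(1/2) = 3/22.
If it is in chest 4 (prior 2/11): the guide opened chest 4, so this case is ruled out; weight (2/11)·0 = 0.
The weights sum to 1/3.
So P(the ruby in chest 1 | the guide opened chest 4) = (5/33) / (1/3) = 5/11.

5/11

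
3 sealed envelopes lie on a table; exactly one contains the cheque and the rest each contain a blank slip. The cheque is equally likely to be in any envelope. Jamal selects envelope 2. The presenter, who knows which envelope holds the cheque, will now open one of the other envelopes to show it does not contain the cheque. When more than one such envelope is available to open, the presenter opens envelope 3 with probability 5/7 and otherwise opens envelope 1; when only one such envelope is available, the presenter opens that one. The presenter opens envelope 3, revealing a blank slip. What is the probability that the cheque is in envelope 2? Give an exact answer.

5/12

Consider each possible location of the cheque in turn.
If it is in envelope 1 (prior 1/3): only envelope 3 is available, probability 1; weight (1/3)·1 = 1/3.
If it is in envelope 2 (prior 1/3): envelope 3 is available, opened with probability 5/7; weight (1/3)·(5/7) = 5/21.
If it is in envelope 3 (prior 1/3): the presenter opened envelope 3, so this case is ruled out; weight (1/3)·0 = 0.
The weights sum to 4/7.
So P(the cheque in envelope 2 | the presenter opened envelope 3) = (5/21) / (4/7) = 5/12.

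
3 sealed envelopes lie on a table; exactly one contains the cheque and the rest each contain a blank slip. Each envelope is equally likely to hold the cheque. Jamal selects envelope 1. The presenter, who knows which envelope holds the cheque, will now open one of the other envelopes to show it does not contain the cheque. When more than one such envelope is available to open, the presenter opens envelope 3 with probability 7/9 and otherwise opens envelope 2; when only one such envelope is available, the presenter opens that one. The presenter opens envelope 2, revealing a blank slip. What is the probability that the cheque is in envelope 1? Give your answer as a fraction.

2/11

Consider each possible location of the cheque in turn.
If it is in envelope 1 (prior 1/3): envelope 3 is available but not opened, probability 2/9; weight (1/3)·(2/9) = 2/27.
If it is in envelope 2 (prior 1/3): the presenter opened envelope 2, so this case is ruled out; weight (1/3)·0 = 0.
If it is in envelope 3 (prior 1/3): only envelope 2 is available, probability 1; weight (1/3)·1 = 1/3.
The weights sum to 11/27.
So P(the cheque in envelope 1 | the presenter opened envelope 2) = (2/27) / (11/27) = 2/11.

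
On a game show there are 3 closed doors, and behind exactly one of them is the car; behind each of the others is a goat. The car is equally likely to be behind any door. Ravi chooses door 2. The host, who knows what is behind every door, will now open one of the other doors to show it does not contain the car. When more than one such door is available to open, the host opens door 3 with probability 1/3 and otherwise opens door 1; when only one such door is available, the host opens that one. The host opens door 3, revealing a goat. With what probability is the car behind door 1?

Condition on the true location of the car.
If it is behind door 1 (prior 1/3): only door 3 is available, probability 1; weight (1/3)·1 = 1/3.
If it is behind door 2 (prior 1/3): door 3 is available, opened with probability 1/3; weight (1/3)·(1/3) = 1/9.
If it is behind door 3 (prior 1/3): the host opened door 3, so this case is ruled out; weight (1/3)·0 = 0.
The weights sum to 4/9.
So P(the car behind door 1 | the host opened door 3) = (1/3) / (4/9) = 3/4.

3/4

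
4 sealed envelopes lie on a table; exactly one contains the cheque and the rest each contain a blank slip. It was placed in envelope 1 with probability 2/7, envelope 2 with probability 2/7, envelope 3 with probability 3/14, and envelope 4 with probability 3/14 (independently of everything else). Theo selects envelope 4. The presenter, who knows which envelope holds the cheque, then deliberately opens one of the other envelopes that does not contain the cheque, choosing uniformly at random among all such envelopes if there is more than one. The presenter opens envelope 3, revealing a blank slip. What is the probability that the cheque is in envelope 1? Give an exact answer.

2/5

Condition on the true location of the cheque.
If it is in either of envelopes 1 and 2 (prior 2/7 each): the presenter has 2 equally likely choices, so probability 1/2; weight (2/7)·(1/2) = 1/7 each.
If it is in envelope 3 (prior 3/14): the presenter opened envelope 3, so this case is ruled out; weight (3/14)·0 = 0.
If it is in envelope 4 (prior 3/14): the presenter has 3 equally likely choices, so probability 1/3; weight (3/14)·(1/3) = 1/14.
The weights sum to 5/14.
So P(the cheque in envelope 1 | the presenter opened envelope 3) = (1/7) / (5/14) = 2/5.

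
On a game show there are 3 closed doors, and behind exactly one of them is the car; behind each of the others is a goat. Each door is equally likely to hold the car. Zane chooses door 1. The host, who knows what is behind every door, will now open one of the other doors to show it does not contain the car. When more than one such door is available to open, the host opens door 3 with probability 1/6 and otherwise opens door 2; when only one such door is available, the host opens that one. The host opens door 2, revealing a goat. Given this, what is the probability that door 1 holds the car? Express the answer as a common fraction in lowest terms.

5/11

Consider each possible location of the car in turn.
If it is behind door 1 (prior 1/3): door 3 is available but not opened, probability 5/6; weight (1/3)·(5/6) = 5/18.
If it is behind door 2 (prior 1/3): the host opened door 2, so this case is ruled out; weight (1/3)·0 = 0.
If it is behind door 3 (prior 1/3): only door 2 is available, probability 1; weight (1/3)·1 = 1/3.
The weights sum to 11/18.
So P(the car behind door 1 | the host opened door 2) = (5/18) / (11/18) = 5/11.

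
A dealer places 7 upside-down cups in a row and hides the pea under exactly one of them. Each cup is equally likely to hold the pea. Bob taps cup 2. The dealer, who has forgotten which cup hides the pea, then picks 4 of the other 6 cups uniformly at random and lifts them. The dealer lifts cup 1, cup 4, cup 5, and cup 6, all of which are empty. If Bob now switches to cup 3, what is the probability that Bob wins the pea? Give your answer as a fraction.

Consider each possible location of the pea in turn.
If it is under any of cups 1, 4, 5, and 6 (prior 1/7 each): that cup was opened and seen not to hold the prize — ruled out; weight (1/7)·0 = 0 each.
If it is under any of cups 2, 3, and 7 (prior 1/7 each): the dealer picks exactly this set with probability 1/15 regardless, and none is the prize; weight (1/7)·(1/15) = 1/105 each.
The weights sum to 1/35.
So P(the pea under cup 3 | the dealer opened cup 1, cup 4, cup 5, and cup 6) = (1/105) / (1/35) = 1/3.

1/3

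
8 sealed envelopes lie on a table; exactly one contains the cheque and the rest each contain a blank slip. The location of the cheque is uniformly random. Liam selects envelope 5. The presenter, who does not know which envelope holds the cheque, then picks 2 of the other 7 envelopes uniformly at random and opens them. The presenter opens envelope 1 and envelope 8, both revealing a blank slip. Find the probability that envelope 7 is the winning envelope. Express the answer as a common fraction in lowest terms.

Condition on the true location of the cheque.
If it is in either of envelopes 1 and 8 (prior 1/8 each): that envelope was opened and seen not to hold the prize — ruled out; weight (1/8)·0 = 0 each.
If it is in any of envelopes 2, 3, 4, 5, 6, and 7 (prior 1/8 each): the presenter picks exactly this set with probability 1/21 regardless, and none is the prize; weight (1/8)·(1/21) = 1/168 each.
The weights sum to 1/28.
So P(the cheque in envelope 7 | the presenter opened envelope 1 and envelope 8) = (1/168) / (1/28) = 1/6.

1/6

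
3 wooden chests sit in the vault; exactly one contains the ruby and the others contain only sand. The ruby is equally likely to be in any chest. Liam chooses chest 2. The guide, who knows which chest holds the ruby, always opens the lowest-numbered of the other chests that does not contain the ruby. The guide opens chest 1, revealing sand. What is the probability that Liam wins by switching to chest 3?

Condition on the true location of the ruby.
If it is in chest 1 (prior 1/3): the guide opened chest 1, so this case is ruled out; weight (1/3)·0 = 0.
If it is in either of chests 2 and 3 (prior 1/3 each): chest 1 is the lowest-numbered option available, probability 1; weight (1/3)·1 = 1/3 each.
The weights sum to 2/3.
So P(the ruby in chest 3 | the guide opened chest 1) = (1/3) / (2/3) = 1/2.

1/2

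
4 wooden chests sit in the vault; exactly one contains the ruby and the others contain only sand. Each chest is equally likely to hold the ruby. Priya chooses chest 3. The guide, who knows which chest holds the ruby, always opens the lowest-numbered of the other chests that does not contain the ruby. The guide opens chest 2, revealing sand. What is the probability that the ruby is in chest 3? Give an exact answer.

Condition on the true location of the ruby.
If it is in chest 1 (prior 1/4): chest 2 is the lowest-numbered option available, probability 1; weight (1/4)·1 = 1/4.
If it is in chest 2 (prior 1/4): the guide opened chest 2, so this case is ruled out; weight (1/4)·0 = 0.
If it is in either of chests 3 and 4 (prior 1/4 each): the guide would have opened chest 1 instead, probability 0; weight (1/4)·0 = 0 each.
The weights sum to 1/4.
So P(the ruby in chest 3 | the guide opened chest 2) = 0 / (1/4) = 0.

0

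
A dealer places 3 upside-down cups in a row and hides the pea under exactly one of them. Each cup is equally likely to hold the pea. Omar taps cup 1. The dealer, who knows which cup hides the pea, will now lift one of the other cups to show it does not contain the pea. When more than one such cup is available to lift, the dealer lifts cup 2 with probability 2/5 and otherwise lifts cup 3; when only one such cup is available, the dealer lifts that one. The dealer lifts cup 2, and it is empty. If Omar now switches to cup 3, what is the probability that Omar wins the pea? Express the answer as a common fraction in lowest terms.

5/7

Consider each possible location of the pea in turn.
If it is under cup 1 (prior 1/3): cup 2 is available, opened with probability 2/5; weight (1/3)·(2/5) = 2/15.
If it is under cup 2 (prior 1/3): the dealer opened cup 2, so this case is ruled out; weight (1/3)·0 = 0.
If it is under cup 3 (prior 1/3): only cup 2 is available, probability 1; weight (1/3)·1 = 1/3.
The weights sum to 7/15.
So P(the pea under cup 3 | the dealer opened cup 2) = (1/3) / (7/15) = 5/7.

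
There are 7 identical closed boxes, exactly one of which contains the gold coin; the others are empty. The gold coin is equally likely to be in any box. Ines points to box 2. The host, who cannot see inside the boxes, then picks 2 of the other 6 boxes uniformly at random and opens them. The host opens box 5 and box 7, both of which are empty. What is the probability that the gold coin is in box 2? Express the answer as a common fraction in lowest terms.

Apply Bayes' rule, conditioning on where the gold coin actually is.
If it is in any of boxes 1, 2, 3, 4, and 6 (prior 1/7 each): the host picks exactly this set with probability 1/15 regardless, and none is the prize; weight (1/7)·(1/15) = 1/105 each.
If it is in either of boxes 5 and 7 (prior 1/7 each): that box was opened and seen not to hold the prize — ruled out; weight (1/7)·0 = 0 each.
The weights sum to 1/21.
So P(the gold coin in box 2 | the host opened box 5 and box 7) = (1/105) / (1/21) = 1/5.

1/5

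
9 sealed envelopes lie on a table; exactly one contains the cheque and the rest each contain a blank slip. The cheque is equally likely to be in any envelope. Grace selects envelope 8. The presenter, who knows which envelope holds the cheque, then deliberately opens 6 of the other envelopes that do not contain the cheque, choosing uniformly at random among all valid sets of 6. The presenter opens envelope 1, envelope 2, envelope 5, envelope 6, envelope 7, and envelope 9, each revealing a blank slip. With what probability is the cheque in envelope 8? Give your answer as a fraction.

1/9

Condition on the true location of the cheque.
If it is in any of envelopes 1, 2, 5, 6, 7, and 9 (prior 1/9 each): that envelope was opened and seen not to hold the prize — ruled out; weight (1/9)·0 = 0 each.
If it is in either of envelopes 3 and 4 (prior 1/9 each): the presenter has 7 equally likely choices, so probability 1/7; weight (1/9)·(1/7) = 1/63 each.
If it is in envelope 8 (prior 1/9): the presenter has 28 equally likely choices, so probability 1/28; weight (1/9)·(1/28) = 1/252.
The weights sum to 1/28.
So P(the cheque in envelope 8 | the presenter opened envelope 1, envelope 2, envelope 5, envelope 6, envelope 7, and envelope 9) = (1/252) / (1/28) = 1/9.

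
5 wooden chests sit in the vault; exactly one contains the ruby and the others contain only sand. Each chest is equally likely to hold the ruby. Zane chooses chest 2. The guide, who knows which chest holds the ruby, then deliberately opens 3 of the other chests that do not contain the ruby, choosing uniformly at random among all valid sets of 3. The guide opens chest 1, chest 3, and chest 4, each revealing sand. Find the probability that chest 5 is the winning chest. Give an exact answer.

4/5

Apply Bayes' rule, conditioning on where the ruby actually is.
If it is in any of chests 1, 3, and 4 (prior 1/5 each): that chest was opened and seen not to hold the prize — ruled out; weight (1/5)·0 = 0 each.
If it is in chest 2 (prior 1/5): the guide has 4 equally likely choices, so probability 1/4; weight (1/5)·(1/4) = 1/20.
If it is in chest 5 (prior 1/5): the guide has no choice, probability 1; weight (1/5)·1 = 1/5.
The weights sum to 1/4.
So P(the ruby in chest 5 | the guide opened chest 1, chest 3, and chest 4) = (1/5) / (1/4) = 4/5.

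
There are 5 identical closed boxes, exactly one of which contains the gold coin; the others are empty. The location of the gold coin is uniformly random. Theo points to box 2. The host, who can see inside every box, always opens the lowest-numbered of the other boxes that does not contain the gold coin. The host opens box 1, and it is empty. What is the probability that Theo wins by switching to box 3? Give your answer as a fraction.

1/4

Consider each possible location of the gold coin in turn.
If it is in box 1 (prior 1/5): the host opened box 1, so this case is ruled out; weight (1/5)·0 = 0.
If it is in any of boxes 2, 3, 4, and 5 (prior 1/5 each): box 1 is the lowest-numbered option available, probability 1; weight (1/5)·1 = 1/5 each.
The weights sum to 4/5.
So P(the gold coin in box 3 | the host opened box 1) = (1/5) / (4/5) = 1/4.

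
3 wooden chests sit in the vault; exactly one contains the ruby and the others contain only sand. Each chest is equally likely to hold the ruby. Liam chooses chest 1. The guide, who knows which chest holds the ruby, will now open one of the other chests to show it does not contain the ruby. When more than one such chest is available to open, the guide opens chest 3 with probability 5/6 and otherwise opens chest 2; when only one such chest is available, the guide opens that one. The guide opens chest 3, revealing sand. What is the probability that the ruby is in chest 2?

6/11

Consider each possible location of the ruby in turn.
If it is in chest 1 (prior 1/3): chest 3 is available, opened with probability 5/6; weight (1/3)·(5/6) = 5/18.
If it is in chest 2 (prior 1/3): only chest 3 is available, probability 1; weight (1/3)·1 = 1/3.
If it is in chest 3 (prior 1/3): the guide opened chest 3, so this case is ruled out; weight (1/3)·0 = 0.
The weights sum to 11/18.
So P(the ruby in chest 2 | the guide opened chest 3) = (1/3) / (11/18) = 6/11.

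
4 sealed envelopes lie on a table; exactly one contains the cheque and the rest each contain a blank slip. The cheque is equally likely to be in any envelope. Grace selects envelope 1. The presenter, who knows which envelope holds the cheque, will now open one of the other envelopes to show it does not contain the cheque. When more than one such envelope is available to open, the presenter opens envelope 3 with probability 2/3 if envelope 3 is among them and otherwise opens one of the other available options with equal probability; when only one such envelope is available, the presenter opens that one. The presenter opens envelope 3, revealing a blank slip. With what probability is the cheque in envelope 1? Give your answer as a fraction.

1/3

Consider each possible location of the cheque in turn.
If it is in any of envelopes 1, 2, and 4 (prior 1/4 each): envelope 3 is available, opened with probability 2/3; weight (1/4)·(2/3) = 1/6 each.
If it is in envelope 3 (prior 1/4): the presenter opened envelope 3, so this case is ruled out; weight (1/4)·0 = 0.
The weights sum to 1/2.
So P(the cheque in envelope 1 | the presenter opened envelope 3) = (1/6) / (1/2) = 1/3.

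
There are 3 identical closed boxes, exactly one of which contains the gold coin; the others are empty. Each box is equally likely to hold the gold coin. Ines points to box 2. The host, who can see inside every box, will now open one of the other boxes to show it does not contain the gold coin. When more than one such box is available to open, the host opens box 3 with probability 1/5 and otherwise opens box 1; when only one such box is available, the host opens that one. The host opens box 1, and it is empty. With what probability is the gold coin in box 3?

5/9

Condition on the true location of the gold coin.
If it is in box 1 (prior 1/3): the host opened box 1, so this case is ruled out; weight (1/3)·0 = 0.
If it is in box 2 (prior 1/3): box 3 is available but not opened, probability 4/5; weight (1/3)·(4/5) = 4/15.
If it is in box 3 (prior 1/3): only box 1 is available, probability 1; weight (1/3)·1 = 1/3.
The weights sum to 3/5.
So P(the gold coin in box 3 | the host opened box 1) = (1/3) / (3/5) = 5/9.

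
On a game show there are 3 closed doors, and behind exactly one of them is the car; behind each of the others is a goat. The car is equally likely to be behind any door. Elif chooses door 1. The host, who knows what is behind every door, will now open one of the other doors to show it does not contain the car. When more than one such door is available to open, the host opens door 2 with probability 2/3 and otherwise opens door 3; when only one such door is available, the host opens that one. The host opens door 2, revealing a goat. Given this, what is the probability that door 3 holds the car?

3/5

Condition on the true location of the car.
If it is behind door 1 (prior 1/3): door 2 is available, opened with probability 2/3; weight (1/3)·(2/3) = 2/9.
If it is behind door 2 (prior 1/3): the host opened door 2, so this case is ruled out; weight (1/3)·0 = 0.
If it is behind door 3 (prior 1/3): only door 2 is available, probability 1; weight (1/3)·1 = 1/3.
The weights sum to 5/9.
So P(the car behind door 3 | the host opened door 2) = (1/3) / (5/9) = 3/5.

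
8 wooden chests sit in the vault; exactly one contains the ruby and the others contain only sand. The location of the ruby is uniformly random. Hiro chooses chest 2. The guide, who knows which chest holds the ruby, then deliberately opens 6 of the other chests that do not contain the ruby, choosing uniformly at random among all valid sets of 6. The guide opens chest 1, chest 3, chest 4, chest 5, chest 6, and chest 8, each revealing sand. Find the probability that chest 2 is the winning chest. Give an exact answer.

Condition on the true location of the ruby.
If it is in any of chests 1, 3, 4, 5, 6, and 8 (prior 1/8 each): that chest was opened and seen not to hold the prize — ruled out; weight (1/8)·0 = 0 each.
If it is in chest 2 (prior 1/8): the guide has 7 equally likely choices, so probability 1/7; weight (1/8)·(1/7) = 1/56.
If it is in chest 7 (prior 1/8): the guide has no choice, probability 1; weight (1/8)·1 = 1/8.
The weights sum to 1/7.
So P(the ruby in chest 2 | the guide opened chest 1, chest 3, chest 4, chest 5, chest 6, and chest 8) = (1/56) / (1/7) = 1/8.

1/8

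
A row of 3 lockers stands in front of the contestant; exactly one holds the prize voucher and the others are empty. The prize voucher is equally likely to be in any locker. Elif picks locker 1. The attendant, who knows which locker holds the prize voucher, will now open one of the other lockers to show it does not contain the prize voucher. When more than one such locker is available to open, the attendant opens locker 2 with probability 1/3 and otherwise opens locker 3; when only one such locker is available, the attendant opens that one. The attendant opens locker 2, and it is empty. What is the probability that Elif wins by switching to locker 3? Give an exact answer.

3/4

Condition on the true location of the prize voucher.
If it is in locker 1 (prior 1/3): locker 2 is available, opened with probability 1/3; weight (1/3)·(1/3) = 1/9.
If it is in locker 2 (prior 1/3): the attendant opened locker 2, so this case is ruled out; weight (1/3)·0 = 0.
If it is in locker 3 (prior 1/3): only locker 2 is available, probability 1; weight (1/3)·1 = 1/3.
The weights sum to 4/9.
So P(the prize voucher in locker 3 | the attendant opened locker 2) = (1/3) / (4/9) = 3/4.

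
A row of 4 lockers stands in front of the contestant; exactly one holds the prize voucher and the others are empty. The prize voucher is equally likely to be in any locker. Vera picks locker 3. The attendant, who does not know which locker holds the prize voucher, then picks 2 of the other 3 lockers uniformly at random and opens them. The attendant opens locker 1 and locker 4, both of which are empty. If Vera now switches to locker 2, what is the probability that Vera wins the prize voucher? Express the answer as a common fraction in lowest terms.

Consider each possible location of the prize voucher in turn.
If it is in either of lockers 1 and 4 (prior 1/4 each): that locker was opened and seen not to hold the prize — ruled out; weight (1/4)·0 = 0 each.
If it is in either of lockers 2 and 3 (prior 1/4 each): the attendant picks exactly this set with probability 1/3 regardless, and none is the prize; weight (1/4)·(1/3) = 1/12 each.
The weights sum to 1/6.
So P(the prize voucher in locker 2 | the attendant opened locker 1 and locker 4) = (1/12) / (1/6) = 1/2.

1/2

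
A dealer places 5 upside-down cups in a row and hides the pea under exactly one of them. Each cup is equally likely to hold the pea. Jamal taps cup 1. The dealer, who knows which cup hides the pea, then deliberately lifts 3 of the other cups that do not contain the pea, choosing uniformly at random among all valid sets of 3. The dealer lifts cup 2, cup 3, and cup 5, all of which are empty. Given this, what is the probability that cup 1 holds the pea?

1/5

Consider each possible location of the pea in turn.
If it is under cup 1 (prior 1/5): the dealer has 4 equally likely choices, so probability 1/4; weight (1/5)·(1/4) = 1/20.
If it is under any of cups 2, 3, and 5 (prior 1/5 each): that cup was opened and seen not to hold the prize — ruled out; weight (1/5)·0 = 0 each.
If it is under cup 4 (prior 1/5): the dealer has no choice, probability 1; weight (1/5)·1 = 1/5.
The weights sum to 1/4.
So P(the pea under cup 1 | the dealer opened cup 2, cup 3, and cup 5) = (1/20) / (1/4) = 1/5.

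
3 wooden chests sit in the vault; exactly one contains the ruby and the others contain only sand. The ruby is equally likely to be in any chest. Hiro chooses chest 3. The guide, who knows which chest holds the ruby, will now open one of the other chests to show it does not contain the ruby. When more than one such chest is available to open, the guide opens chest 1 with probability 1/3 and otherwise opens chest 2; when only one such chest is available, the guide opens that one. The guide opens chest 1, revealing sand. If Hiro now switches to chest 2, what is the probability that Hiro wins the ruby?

3/4

Condition on the true location of the ruby.
If it is in chest 1 (prior 1/3): the guide opened chest 1, so this case is ruled out; weight (1/3)·0 = 0.
If it is in chest 2 (prior 1/3): only chest 1 is available, probability 1; weight (1/3)·1 = 1/3.
If it is in chest 3 (prior 1/3): chest 1 is available, opened with probability 1/3; weight (1/3)·(1/3) = 1/9.
The weights sum to 4/9.
So P(the ruby in chest 2 | the guide opened chest 1) = (1/3) / (4/9) = 3/4.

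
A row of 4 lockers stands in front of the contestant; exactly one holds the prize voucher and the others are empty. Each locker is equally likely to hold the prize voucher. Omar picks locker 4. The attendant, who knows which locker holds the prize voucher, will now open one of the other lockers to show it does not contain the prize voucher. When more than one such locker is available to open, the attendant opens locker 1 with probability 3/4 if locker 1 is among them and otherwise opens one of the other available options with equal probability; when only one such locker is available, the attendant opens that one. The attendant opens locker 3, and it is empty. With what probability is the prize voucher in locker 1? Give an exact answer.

4/7

Consider each possible location of the prize voucher in turn.
If it is in locker 1 (prior 1/4): locker 1 holds the prize so is unavailable; the attendant chooses uniformly among the 2 others, probability 1/2; weight (1/4)·(1/2) = 1/8.
If it is in locker 2 (prior 1/4): locker 1 is available but not opened, probability 1/4; weight (1/4)·(1/4) = 1/16.
If it is in locker 3 (prior 1/4): the attendant opened locker 3, so this case is ruled out; weight (1/4)·0 = 0.
If it is in locker 4 (prior 1/4): locker 1 is available but not opened; locker 3 gets probability (1 − 3/4)/2 = 1/8; weight (1/4)·(1/8) = 1/32.
The weights sum to 7/32.
So P(the prize voucher in locker 1 | the attendant opened locker 3) = (1/8) / (7/32) = 4/7.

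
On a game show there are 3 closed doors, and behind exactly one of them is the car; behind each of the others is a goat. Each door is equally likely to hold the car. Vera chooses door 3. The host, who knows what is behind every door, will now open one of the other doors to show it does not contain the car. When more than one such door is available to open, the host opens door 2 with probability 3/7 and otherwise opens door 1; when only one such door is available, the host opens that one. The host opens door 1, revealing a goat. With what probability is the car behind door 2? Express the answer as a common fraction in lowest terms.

7/11

Condition on the true location of the car.
If it is behind door 1 (prior 1/3): the host opened door 1, so this case is ruled out; weight (1/3)·0 = 0.
If it is behind door 2 (prior 1/3): only door 1 is available, probability 1; weight (1/3)·1 = 1/3.
If it is behind door 3 (prior 1/3): door 2 is available but not opened, probability 4/7; weight (1/3)·(4/7) = 4/21.
The weights sum to 11/21.
So P(the car behind door 2 | the host opened door 1) = (1/3) / (11/21) = 7/11.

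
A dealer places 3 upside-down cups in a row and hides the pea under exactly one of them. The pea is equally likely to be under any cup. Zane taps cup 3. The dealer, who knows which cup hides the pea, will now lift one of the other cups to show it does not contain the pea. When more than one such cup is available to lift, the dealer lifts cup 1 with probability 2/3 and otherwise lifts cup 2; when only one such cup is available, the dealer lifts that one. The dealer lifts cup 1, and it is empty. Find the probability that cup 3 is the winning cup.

2/5

Condition on the true location of the pea.
If it is under cup 1 (prior 1/3): the dealer opened cup 1, so this case is ruled out; weight (1/3)·0 = 0.
If it is under cup 2 (prior 1/3): only cup 1 is available, probability 1; weight (1/3)·1 = 1/3.
If it is under cup 3 (prior 1/3): cup 1 is available, opened with probability 2/3; weight (1/3)·(2/3) = 2/9.
The weights sum to 5/9.
So P(the pea under cup 3 | the dealer opened cup 1) = (2/9) / (5/9) = 2/5.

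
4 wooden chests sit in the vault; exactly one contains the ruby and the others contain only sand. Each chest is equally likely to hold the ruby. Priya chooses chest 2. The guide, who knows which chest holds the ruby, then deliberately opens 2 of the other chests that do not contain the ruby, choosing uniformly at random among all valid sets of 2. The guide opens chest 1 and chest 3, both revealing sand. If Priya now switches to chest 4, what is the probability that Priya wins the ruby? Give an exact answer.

Apply Bayes' rule, conditioning on where the ruby actually is.
If it is in either of chests 1 and 3 (prior 1/4 each): that chest was opened and seen not to hold the prize — ruled out; weight (1/4)·0 = 0 each.
If it is in chest 2 (prior 1/4): the guide has 3 equally likely choices, so probability 1/3; weight (1/4)·(1/3) = 1/12.
If it is in chest 4 (prior 1/4): the guide has no choice, probability 1; weight (1/4)·1 = 1/4.
The weights sum to 1/3.
So P(the ruby in chest 4 | the guide opened chest 1 and chest 3) = (1/4) / (1/3) = 3/4.

3/4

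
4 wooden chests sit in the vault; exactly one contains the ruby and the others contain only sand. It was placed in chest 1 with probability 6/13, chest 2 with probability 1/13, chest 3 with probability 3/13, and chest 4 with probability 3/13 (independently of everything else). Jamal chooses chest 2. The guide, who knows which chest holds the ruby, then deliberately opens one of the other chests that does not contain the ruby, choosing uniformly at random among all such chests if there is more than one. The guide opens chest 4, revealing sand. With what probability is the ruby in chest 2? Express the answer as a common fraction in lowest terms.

Condition on the true location of the ruby.
If it is in chest 1 (prior 6/13): the guide has 2 equally likely choices, so probability 1/2; weight (6/13)·(1/2) = 3/13.
If it is in chest 2 (prior 1/13): the guide has 3 equally likely choices, so probability 1/3; weight (1/13)·(1/3) = 1/39.
If it is in chest 3 (prior 3/13): the guide has 2 equally likely choices, so probability 1/2; weight (3/13)·(1/2) = 3/26.
If it is in chest 4 (prior 3/13): the guide opened chest 4, so this case is ruled out; weight (3/13)·0 = 0.
The weights sum to 29/78.
So P(the ruby in chest 2 | the guide opened chest 4) = (1/39) / (29/78) = 2/29.

2/29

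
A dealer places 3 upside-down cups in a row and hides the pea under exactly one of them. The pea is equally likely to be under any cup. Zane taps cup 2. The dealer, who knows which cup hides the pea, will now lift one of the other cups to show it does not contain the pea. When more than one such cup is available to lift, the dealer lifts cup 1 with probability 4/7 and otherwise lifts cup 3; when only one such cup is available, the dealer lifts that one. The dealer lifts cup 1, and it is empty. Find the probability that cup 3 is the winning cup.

Apply Bayes' rule, conditioning on where the pea actually is.
If it is under cup 1 (prior 1/3): the dealer opened cup 1, so this case is ruled out; weight (1/3)·0 = 0.
If it is under cup 2 (prior 1/3): cup 1 is available, opened with probability 4/7; weight (1/3)·(4/7) = 4/21.
If it is under cup 3 (prior 1/3): only cup 1 is available, probability 1; weight (1/3)·1 = 1/3.
The weights sum to 11/21.
So P(the pea under cup 3 | the dealer opened cup 1) = (1/3) / (11/21) = 7/11.

7/11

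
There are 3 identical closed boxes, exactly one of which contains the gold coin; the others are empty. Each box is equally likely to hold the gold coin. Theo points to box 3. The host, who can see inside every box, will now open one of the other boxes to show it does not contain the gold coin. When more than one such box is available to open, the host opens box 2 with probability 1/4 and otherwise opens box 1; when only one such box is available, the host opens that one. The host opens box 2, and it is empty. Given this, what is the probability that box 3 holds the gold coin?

Apply Bayes' rule, conditioning on where the gold coin actually is.
If it is in box 1 (prior 1/3): only box 2 is available, probability 1; weight (1/3)·1 = 1/3.
If it is in box 2 (prior 1/3): the host opened box 2, so this case is ruled out; weight (1/3)·0 = 0.
If it is in box 3 (prior 1/3): box 2 is available, opened with probability 1/4; weight (1/3)·(1/4) = 1/12.
The weights sum to 5/12.
So P(the gold coin in box 3 | the host opened box 2) = (1/12) / (5/12) = 1/5.

1/5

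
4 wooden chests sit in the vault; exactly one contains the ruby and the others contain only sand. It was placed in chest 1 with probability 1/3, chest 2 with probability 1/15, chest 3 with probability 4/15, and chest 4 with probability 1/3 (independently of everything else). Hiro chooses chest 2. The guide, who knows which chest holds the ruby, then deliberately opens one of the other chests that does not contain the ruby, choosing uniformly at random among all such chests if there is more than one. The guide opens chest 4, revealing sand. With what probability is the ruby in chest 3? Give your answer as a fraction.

Condition on the true location of the ruby.
If it is in chest 1 (prior 1/3): the guide has 2 equally likely choices, so probability 1/2; weight (1/3)·(1/2) = 1/6.
If it is in chest 2 (prior 1/15): the guide has 3 equally likely choices, so probability 1/3; weight (1/15)·(1/3) = 1/45.
If it is in chest 3 (prior 4/15): the guide has 2 equally likely choices, so probability 1/2; weight (4/15)·(1/2) = 2/15.
If it is in chest 4 (prior 1/3): the guide opened chest 4, so this case is ruled out; weight (1/3)·0 = 0.
The weights sum to 29/90.
So P(the ruby in chest 3 | the guide opened chest 4) = (2/15) / (29/90) = 12/29.

12/29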